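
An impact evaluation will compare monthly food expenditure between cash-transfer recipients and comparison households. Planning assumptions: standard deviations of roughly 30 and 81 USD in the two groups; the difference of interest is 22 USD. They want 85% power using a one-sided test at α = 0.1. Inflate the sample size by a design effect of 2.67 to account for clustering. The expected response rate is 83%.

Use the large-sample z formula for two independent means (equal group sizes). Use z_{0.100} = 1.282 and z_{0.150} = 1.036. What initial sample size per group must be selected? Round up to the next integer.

n = (z_α + z_β)² · (σ₁² + σ₂²) / δ²
  = (1.282 + 1.036)² · (30² + 81² = 7461) / 22²
  = 5.3731 · 7461 / 484
  = 82.83
Design effect: 2.67 × 82.83 = 221.15.
Adjust for 83% response: 221.15 / 0.83 = 266.45.
Round up → n = 267 per group.

n = 267 per group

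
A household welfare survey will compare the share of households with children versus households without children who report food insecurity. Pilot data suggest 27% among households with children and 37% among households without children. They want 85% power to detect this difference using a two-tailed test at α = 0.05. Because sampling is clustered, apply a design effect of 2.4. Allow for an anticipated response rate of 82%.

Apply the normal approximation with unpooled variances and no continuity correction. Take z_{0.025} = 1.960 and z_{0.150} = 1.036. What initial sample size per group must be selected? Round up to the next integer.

n = 1131 per group

n = (z_{α/2} + z_β)² · [p₁(1−p₁) + p₂(1−p₂)] / (p₁ − p₂)²
  = (1.960 + 1.036)² · (0.27·0.73 + 0.37·0.63) / (-0.10)²
  = (2.996)² · (0.1971 + 0.2331) / 0.0100
  = 8.9760 · 0.4302 / 0.0100
  = 386.15
Design effect: 2.4 × 386.15 = 926.76.
Adjust for 82% response: 926.76 / 0.82 = 1130.19.
Round up → n = 1131 per group.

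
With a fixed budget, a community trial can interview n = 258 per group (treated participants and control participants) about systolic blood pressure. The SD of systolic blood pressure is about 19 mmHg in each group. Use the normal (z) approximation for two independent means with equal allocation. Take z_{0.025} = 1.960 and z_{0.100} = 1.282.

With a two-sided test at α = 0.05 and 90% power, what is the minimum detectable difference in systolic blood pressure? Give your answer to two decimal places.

δ = (z_{α/2} + z_β) · √((σ₁²+σ₂²)/n)
  = (1.960 + 1.282) · √(722/258)
  = 3.242 · √2.7984
  = 3.242 · 1.6729
  = 5.4234

Minimum detectable difference ≈ 5.42 mmHg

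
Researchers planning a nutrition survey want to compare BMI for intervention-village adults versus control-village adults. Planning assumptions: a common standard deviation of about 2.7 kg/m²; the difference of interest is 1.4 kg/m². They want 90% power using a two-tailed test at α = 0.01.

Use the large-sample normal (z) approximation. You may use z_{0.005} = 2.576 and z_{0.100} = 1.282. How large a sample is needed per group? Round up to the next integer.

n = 111 per group

n = (z_{α/2} + z_β)² · (σ₁² + σ₂²) / δ²
  = (2.576 + 1.282)² · (2·2.7² = 14.58) / 1.4²
  = 14.8842 · 14.58 / 1.96
  = 110.72
Round up → n = 111 per group.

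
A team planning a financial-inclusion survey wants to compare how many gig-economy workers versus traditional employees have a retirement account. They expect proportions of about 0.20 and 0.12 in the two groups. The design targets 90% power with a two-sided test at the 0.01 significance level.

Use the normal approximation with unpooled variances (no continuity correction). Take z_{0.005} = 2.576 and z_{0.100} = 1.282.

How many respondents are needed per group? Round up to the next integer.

n = 618 per group

n = (z_{α/2} + z_β)² · [p₁(1−p₁) + p₂(1−p₂)] / (p₁ − p₂)²
  = (2.576 + 1.282)² · (0.20·0.80 + 0.12·0.88) / (0.08)²
  = (3.858)² · (0.1600 + 0.1056) / 0.0064
  = 14.8842 · 0.2656 / 0.0064
  = 617.69
Round up → n = 618 per group.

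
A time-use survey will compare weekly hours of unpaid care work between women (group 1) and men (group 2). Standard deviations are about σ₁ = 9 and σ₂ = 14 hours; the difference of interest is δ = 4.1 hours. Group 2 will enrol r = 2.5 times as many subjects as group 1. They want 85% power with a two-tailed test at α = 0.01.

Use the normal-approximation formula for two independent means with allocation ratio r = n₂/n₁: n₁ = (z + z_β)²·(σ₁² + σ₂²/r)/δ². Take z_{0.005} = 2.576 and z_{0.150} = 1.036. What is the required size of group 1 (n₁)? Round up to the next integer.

n₁ = 124

n₁ = (z_{α/2} + z_β)² · (σ₁² + σ₂²/r) / δ²
   = (2.576 + 1.036)² · (9² + 14²/2.5) / 4.1²
   = 13.0465 · (81 + 78.4) / 16.81
   = 13.0465 · 159.4 / 16.81
   = 123.71
Round up → n₁ = 124; n₂ = r·n₁ = 2.5 × 124 = 310.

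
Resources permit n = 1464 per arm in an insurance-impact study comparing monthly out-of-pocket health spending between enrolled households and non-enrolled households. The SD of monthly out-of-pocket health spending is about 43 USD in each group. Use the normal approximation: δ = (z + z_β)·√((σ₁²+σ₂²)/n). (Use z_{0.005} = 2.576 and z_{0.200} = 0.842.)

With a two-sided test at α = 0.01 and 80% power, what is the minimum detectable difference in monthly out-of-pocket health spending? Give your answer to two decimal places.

δ = (z_{α/2} + z_β) · √((σ₁²+σ₂²)/n)
  = (2.576 + 0.842) · √(3698/1464)
  = 3.418 · √2.526
  = 3.418 · 1.5893
  = 5.4323

Minimum detectable difference ≈ 5.43 USD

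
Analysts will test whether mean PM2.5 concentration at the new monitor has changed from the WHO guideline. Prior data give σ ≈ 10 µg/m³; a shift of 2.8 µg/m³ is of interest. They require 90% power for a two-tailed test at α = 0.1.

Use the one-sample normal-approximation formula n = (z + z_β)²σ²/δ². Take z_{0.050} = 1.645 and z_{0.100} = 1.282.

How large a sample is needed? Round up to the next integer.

n = (z_{α/2} + z_β)² · σ² / δ²
  = (1.645 + 1.282)² · 10² / 2.8²
  = 8.5673 · 100 / 7.84
  = 109.28
Round up → n = 110.

n = 110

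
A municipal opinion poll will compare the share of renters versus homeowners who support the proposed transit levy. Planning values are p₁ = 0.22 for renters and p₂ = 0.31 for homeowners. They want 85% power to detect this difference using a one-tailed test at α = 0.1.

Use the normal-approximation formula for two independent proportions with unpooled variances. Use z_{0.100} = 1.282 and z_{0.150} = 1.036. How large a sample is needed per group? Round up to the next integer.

n = (z_α + z_β)² · [p₁(1−p₁) + p₂(1−p₂)] / (p₁ − p₂)²
  = (1.282 + 1.036)² · (0.22·0.78 + 0.31·0.69) / (-0.09)²
  = (2.318)² · (0.1716 + 0.2139) / 0.0081
  = 5.3731 · 0.3855 / 0.0081
  = 255.72
Round up → n = 256 per group.

n = 256 per group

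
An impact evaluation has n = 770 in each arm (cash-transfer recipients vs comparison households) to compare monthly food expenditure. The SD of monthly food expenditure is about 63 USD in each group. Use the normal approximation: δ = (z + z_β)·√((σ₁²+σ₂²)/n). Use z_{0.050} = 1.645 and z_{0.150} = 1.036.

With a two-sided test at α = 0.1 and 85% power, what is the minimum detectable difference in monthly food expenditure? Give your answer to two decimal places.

Minimum detectable difference ≈ 8.61 USD

δ = (z_{α/2} + z_β) · √((σ₁²+σ₂²)/n)
  = (1.645 + 1.036) · √(7938/770)
  = 2.681 · √10.3091
  = 2.681 · 3.2108
  = 8.6081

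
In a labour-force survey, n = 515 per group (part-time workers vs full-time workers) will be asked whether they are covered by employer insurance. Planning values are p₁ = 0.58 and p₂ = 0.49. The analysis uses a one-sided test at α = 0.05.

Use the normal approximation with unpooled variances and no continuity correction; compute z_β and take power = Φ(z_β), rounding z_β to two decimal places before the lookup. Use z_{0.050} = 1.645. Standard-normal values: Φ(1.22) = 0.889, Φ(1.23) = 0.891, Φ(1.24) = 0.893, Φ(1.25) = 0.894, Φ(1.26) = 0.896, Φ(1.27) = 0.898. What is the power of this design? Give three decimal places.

Power ≈ 0.896

z_β = |p₁−p₂|·√(n/[p₁q₁+p₂q₂]) − z_α
    = 0.09 · √(515/0.4935) − 1.645
    = 0.09 · 32.3043 − 1.645
    = 2.9074 − 1.645 = 1.2624 → 1.26
Power = Φ(1.26) = 0.896.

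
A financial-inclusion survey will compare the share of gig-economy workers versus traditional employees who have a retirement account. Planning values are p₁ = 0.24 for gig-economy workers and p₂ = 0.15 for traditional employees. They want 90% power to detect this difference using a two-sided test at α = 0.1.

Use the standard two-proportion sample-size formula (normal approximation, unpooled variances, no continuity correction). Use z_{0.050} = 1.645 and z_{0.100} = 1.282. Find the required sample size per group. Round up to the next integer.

n = (z_{α/2} + z_β)² · [p₁(1−p₁) + p₂(1−p₂)] / (p₁ − p₂)²
  = (1.645 + 1.282)² · (0.24·0.76 + 0.15·0.85) / (0.09)²
  = (2.927)² · (0.1824 + 0.1275) / 0.0081
  = 8.5673 · 0.3099 / 0.0081
  = 327.78
Round up → n = 328 per group.

n = 328 per group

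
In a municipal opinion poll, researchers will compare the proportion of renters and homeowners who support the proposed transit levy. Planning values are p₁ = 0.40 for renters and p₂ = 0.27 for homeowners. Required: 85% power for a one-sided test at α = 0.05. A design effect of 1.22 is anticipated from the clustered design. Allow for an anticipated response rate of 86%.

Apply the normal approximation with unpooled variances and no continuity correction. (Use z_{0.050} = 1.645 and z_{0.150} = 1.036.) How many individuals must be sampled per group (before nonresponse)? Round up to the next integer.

n = 264 per group

n = (z_α + z_β)² · [p₁(1−p₁) + p₂(1−p₂)] / (p₁ − p₂)²
  = (1.645 + 1.036)² · (0.40·0.60 + 0.27·0.73) / (0.13)²
  = (2.681)² · (0.2400 + 0.1971) / 0.0169
  = 7.1878 · 0.4371 / 0.0169
  = 185.90
Design effect: 1.22 × 185.90 = 226.80.
Adjust for 86% response: 226.80 / 0.86 = 263.72.
Round up → n = 264 per group.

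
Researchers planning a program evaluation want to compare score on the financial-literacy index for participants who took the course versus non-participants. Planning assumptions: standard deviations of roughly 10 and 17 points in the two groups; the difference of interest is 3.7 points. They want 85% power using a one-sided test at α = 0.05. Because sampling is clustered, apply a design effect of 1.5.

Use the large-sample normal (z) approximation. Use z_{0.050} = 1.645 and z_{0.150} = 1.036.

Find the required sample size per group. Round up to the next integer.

n = (z_α + z_β)² · (σ₁² + σ₂²) / δ²
  = (1.645 + 1.036)² · (10² + 17² = 389) / 3.7²
  = 7.1878 · 389 / 13.69
  = 204.24
Design effect: 1.5 × 204.24 = 306.36.
Round up → n = 307 per group.

n = 307 per group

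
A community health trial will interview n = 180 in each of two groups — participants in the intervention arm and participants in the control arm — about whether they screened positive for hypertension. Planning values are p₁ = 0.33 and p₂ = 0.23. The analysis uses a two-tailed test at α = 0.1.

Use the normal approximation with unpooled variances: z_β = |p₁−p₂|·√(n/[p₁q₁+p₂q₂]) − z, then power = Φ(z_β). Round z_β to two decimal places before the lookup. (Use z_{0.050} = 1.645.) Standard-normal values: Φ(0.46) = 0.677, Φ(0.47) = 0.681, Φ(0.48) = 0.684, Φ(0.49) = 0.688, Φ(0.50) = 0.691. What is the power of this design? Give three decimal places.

Power ≈ 0.684

z_β = |p₁−p₂|·√(n/[p₁q₁+p₂q₂]) − z_{α/2}
    = 0.10 · √(180/0.3982) − 1.645
    = 0.10 · 21.2611 − 1.645
    = 2.1261 − 1.645 = 0.4811 → 0.48
Power = Φ(0.48) = 0.684.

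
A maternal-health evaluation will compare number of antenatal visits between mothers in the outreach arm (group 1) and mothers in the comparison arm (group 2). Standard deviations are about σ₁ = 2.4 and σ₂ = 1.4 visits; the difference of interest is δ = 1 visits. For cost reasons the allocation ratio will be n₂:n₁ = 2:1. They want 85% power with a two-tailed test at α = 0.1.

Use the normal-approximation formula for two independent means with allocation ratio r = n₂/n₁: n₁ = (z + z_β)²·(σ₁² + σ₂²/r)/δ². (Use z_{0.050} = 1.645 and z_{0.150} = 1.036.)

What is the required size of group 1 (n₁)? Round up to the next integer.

n₁ = 49

n₁ = (z_{α/2} + z_β)² · (σ₁² + σ₂²/r) / δ²
   = (1.645 + 1.036)² · (2.4² + 1.4²/2) / 1²
   = 7.1878 · (5.76 + 0.98) / 1
   = 7.1878 · 6.74 / 1
   = 48.45
Round up → n₁ = 49; n₂ = r·n₁ = 2 × 49 = 98.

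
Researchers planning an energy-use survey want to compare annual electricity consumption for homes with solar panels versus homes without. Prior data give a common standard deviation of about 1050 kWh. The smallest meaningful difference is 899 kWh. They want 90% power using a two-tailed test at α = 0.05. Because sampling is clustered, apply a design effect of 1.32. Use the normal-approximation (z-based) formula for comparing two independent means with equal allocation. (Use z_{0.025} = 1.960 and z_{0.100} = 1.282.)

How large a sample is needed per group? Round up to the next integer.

n = 38 per group

n = (z_{α/2} + z_β)² · (σ₁² + σ₂²) / δ²
  = (1.960 + 1.282)² · (2·1050² = 2205000) / 899²
  = 10.5106 · 2205000 / 808201
  = 28.68
Design effect: 1.32 × 28.68 = 37.85.
Round up → n = 38 per group.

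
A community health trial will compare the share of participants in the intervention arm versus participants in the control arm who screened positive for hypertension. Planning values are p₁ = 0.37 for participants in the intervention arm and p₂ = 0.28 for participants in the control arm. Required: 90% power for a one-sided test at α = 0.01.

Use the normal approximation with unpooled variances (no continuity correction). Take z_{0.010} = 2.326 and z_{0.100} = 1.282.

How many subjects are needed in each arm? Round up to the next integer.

n = (z_α + z_β)² · [p₁(1−p₁) + p₂(1−p₂)] / (p₁ − p₂)²
  = (2.326 + 1.282)² · (0.37·0.63 + 0.28·0.72) / (0.09)²
  = (3.608)² · (0.2331 + 0.2016) / 0.0081
  = 13.0177 · 0.4347 / 0.0081
  = 698.61
Round up → n = 699 per group.

n = 699 per group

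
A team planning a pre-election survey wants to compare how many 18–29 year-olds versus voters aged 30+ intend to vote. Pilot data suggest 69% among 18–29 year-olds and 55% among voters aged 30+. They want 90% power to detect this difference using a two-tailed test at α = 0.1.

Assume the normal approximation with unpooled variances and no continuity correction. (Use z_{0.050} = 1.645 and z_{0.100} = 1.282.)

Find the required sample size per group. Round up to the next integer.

n = (z_{α/2} + z_β)² · [p₁(1−p₁) + p₂(1−p₂)] / (p₁ − p₂)²
  = (1.645 + 1.282)² · (0.69·0.31 + 0.55·0.45) / (0.14)²
  = (2.927)² · (0.2139 + 0.2475) / 0.0196
  = 8.5673 · 0.4614 / 0.0196
  = 201.68
Round up → n = 202 per group.

n = 202 per group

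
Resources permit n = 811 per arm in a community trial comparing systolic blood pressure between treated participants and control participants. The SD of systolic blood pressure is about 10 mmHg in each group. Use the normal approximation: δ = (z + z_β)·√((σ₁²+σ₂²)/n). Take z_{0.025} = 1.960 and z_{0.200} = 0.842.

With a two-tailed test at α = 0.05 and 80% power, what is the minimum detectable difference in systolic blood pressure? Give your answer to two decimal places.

Minimum detectable difference ≈ 1.39 mmHg

δ = (z_{α/2} + z_β) · √((σ₁²+σ₂²)/n)
  = (1.960 + 0.842) · √(200/811)
  = 2.802 · √0.24661
  = 2.802 · 0.4966
  = 1.3915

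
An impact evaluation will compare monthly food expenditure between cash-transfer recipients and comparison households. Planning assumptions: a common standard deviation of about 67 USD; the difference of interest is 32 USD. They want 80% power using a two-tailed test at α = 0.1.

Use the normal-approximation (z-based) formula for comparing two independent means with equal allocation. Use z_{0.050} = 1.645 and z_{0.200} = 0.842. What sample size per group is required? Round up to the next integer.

n = (z_{α/2} + z_β)² · (σ₁² + σ₂²) / δ²
  = (1.645 + 0.842)² · (2·67² = 8978) / 32²
  = 6.1852 · 8978 / 1024
  = 54.23
Round up → n = 55 per group.

n = 55 per group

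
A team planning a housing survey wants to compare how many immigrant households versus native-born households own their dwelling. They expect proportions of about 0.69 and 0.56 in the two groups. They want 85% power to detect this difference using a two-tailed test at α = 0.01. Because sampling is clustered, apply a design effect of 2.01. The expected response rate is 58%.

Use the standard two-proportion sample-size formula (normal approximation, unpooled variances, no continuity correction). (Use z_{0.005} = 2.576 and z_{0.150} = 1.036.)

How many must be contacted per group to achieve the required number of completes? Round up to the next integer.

n = 1232 per group

n = (z_{α/2} + z_β)² · [p₁(1−p₁) + p₂(1−p₂)] / (p₁ − p₂)²
  = (2.576 + 1.036)² · (0.69·0.31 + 0.56·0.44) / (0.13)²
  = (3.612)² · (0.2139 + 0.2464) / 0.0169
  = 13.0465 · 0.4603 / 0.0169
  = 355.34
Design effect: 2.01 × 355.34 = 714.24.
Adjust for 58% response: 714.24 / 0.58 = 1231.45.
Round up → n = 1232 per group.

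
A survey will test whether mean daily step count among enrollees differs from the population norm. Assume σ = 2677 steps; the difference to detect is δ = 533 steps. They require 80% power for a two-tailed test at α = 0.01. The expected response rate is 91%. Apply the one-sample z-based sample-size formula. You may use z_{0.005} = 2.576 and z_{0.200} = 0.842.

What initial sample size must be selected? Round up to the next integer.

n = 324

n = (z_{α/2} + z_β)² · σ² / δ²
  = (2.576 + 0.842)² · 2677² / 533²
  = 11.6827 · 7166329 / 284089
  = 294.70
Adjust for 91% response: 294.70 / 0.91 = 323.85.
Round up → n = 324.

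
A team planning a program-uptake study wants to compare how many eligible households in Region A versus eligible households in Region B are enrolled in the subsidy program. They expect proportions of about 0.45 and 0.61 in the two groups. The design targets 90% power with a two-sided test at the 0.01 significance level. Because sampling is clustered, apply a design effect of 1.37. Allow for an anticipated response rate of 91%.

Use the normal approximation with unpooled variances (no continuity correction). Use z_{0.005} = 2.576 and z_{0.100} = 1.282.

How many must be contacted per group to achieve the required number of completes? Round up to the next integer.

n = (z_{α/2} + z_β)² · [p₁(1−p₁) + p₂(1−p₂)] / (p₁ − p₂)²
  = (2.576 + 1.282)² · (0.45·0.55 + 0.61·0.39) / (-0.16)²
  = (3.858)² · (0.2475 + 0.2379) / 0.0256
  = 14.8842 · 0.4854 / 0.0256
  = 282.22
Design effect: 1.37 × 282.22 = 386.64.
Adjust for 91% response: 386.64 / 0.91 = 424.88.
Round up → n = 425 per group.

n = 425 per group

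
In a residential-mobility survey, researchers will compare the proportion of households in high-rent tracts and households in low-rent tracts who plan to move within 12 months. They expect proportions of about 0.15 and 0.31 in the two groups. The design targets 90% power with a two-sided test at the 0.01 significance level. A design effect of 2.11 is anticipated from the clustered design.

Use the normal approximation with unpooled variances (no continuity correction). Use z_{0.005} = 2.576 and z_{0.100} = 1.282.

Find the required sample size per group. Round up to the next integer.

n = (z_{α/2} + z_β)² · [p₁(1−p₁) + p₂(1−p₂)] / (p₁ − p₂)²
  = (2.576 + 1.282)² · (0.15·0.85 + 0.31·0.69) / (-0.16)²
  = (3.858)² · (0.1275 + 0.2139) / 0.0256
  = 14.8842 · 0.3414 / 0.0256
  = 198.49
Design effect: 2.11 × 198.49 = 418.82.
Round up → n = 419 per group.

n = 419 per group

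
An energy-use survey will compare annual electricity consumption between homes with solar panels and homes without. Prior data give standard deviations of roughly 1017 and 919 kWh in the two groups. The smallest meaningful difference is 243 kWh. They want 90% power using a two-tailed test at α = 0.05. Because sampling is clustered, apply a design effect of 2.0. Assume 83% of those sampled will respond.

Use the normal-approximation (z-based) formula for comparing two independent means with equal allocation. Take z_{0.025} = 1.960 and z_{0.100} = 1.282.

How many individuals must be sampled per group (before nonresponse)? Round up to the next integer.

n = 806 per group

n = (z_{α/2} + z_β)² · (σ₁² + σ₂²) / δ²
  = (1.960 + 1.282)² · (1017² + 919² = 1878850) / 243²
  = 10.5106 · 1878850 / 59049
  = 334.43
Design effect: 2.0 × 334.43 = 668.86.
Adjust for 83% response: 668.86 / 0.83 = 805.86.
Round up → n = 806 per group.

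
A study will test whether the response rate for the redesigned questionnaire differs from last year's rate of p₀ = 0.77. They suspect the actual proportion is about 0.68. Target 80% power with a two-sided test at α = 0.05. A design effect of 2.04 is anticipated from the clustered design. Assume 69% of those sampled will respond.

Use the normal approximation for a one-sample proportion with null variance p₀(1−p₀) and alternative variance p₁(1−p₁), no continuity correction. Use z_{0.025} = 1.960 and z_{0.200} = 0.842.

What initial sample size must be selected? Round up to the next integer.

n = [z_{α/2}·√(p₀q₀) + z_β·√(p₁q₁)]² / (p₁ − p₀)²
  = [1.960·√(0.77·0.23) + 0.842·√(0.68·0.32)]² / (-0.09)²
  = [1.960·0.4208 + 0.842·0.4665]² / 0.0081
  = [1.2176]² / 0.0081
  = 183.03
Design effect: 2.04 × 183.03 = 373.39.
Adjust for 69% response: 373.39 / 0.69 = 541.14.
Round up → n = 542.

n = 542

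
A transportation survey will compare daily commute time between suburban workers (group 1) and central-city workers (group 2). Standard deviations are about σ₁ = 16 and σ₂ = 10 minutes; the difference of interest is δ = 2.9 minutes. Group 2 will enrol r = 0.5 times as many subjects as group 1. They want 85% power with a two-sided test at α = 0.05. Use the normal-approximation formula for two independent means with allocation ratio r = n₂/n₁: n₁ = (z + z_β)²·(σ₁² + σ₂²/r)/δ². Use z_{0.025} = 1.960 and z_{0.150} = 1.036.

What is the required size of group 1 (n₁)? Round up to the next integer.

n₁ = (z_{α/2} + z_β)² · (σ₁² + σ₂²/r) / δ²
   = (1.960 + 1.036)² · (16² + 10²/0.5) / 2.9²
   = 8.9760 · (256 + 200) / 8.41
   = 8.9760 · 456 / 8.41
   = 486.69
Round up → n₁ = 487; n₂ = r·n₁ = 0.5 × 487 = 244.

n₁ = 487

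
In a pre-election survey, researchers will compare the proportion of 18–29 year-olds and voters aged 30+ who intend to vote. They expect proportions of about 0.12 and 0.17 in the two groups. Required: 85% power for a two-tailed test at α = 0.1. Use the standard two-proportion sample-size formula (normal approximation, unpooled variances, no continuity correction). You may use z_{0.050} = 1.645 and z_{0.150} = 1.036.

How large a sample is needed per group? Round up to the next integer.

n = (z_{α/2} + z_β)² · [p₁(1−p₁) + p₂(1−p₂)] / (p₁ − p₂)²
  = (1.645 + 1.036)² · (0.12·0.88 + 0.17·0.83) / (-0.05)²
  = (2.681)² · (0.1056 + 0.1411) / 0.0025
  = 7.1878 · 0.2467 / 0.0025
  = 709.29
Round up → n = 710 per group.

n = 710 per group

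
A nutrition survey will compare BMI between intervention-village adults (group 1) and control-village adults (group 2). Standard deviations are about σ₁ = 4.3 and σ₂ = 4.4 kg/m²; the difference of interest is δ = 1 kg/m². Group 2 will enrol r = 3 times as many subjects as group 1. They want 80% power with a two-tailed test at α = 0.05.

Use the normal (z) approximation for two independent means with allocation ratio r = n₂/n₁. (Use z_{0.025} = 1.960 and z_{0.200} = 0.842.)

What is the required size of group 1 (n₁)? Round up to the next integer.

n₁ = (z_{α/2} + z_β)² · (σ₁² + σ₂²/r) / δ²
   = (1.960 + 0.842)² · (4.3² + 4.4²/3) / 1²
   = 7.8512 · (18.49 + 6.4533) / 1
   = 7.8512 · 24.9433 / 1
   = 195.84
Round up → n₁ = 196; n₂ = r·n₁ = 3 × 196 = 588.

n₁ = 196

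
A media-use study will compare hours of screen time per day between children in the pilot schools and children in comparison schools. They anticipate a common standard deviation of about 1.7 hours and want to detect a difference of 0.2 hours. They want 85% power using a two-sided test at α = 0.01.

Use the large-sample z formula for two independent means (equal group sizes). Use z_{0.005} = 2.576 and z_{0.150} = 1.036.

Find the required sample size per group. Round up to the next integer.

n = 1886 per group

n = (z_{α/2} + z_β)² · (σ₁² + σ₂²) / δ²
  = (2.576 + 1.036)² · (2·1.7² = 5.78) / 0.2²
  = 13.0465 · 5.78 / 0.04
  = 1885.23
Round up → n = 1886 per group.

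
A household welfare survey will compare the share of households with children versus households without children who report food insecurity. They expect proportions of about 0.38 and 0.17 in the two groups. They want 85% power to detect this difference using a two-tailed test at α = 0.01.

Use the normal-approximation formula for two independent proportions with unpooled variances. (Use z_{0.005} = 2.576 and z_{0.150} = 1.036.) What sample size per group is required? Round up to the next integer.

n = 112 per group

n = (z_{α/2} + z_β)² · [p₁(1−p₁) + p₂(1−p₂)] / (p₁ − p₂)²
  = (2.576 + 1.036)² · (0.38·0.62 + 0.17·0.83) / (0.21)²
  = (3.612)² · (0.2356 + 0.1411) / 0.0441
  = 13.0465 · 0.3767 / 0.0441
  = 111.44
Round up → n = 112 per group.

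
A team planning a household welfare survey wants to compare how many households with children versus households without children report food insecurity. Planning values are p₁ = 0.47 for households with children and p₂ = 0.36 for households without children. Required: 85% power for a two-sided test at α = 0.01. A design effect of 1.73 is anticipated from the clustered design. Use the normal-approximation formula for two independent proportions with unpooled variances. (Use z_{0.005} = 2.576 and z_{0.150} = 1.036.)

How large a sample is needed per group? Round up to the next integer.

n = (z_{α/2} + z_β)² · [p₁(1−p₁) + p₂(1−p₂)] / (p₁ − p₂)²
  = (2.576 + 1.036)² · (0.47·0.53 + 0.36·0.64) / (0.11)²
  = (3.612)² · (0.2491 + 0.2304) / 0.0121
  = 13.0465 · 0.4795 / 0.0121
  = 517.01
Design effect: 1.73 × 517.01 = 894.43.
Round up → n = 895 per group.

n = 895 per group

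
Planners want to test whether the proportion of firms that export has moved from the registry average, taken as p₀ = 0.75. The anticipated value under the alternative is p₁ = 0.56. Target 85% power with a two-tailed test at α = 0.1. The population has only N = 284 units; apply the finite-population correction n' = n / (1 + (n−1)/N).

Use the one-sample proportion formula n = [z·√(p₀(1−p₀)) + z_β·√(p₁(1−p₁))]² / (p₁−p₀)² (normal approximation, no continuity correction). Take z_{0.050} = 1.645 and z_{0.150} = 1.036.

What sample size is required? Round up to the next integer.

n = 37

n = [z_{α/2}·√(p₀q₀) + z_β·√(p₁q₁)]² / (p₁ − p₀)²
  = [1.645·√(0.75·0.25) + 1.036·√(0.56·0.44)]² / (-0.19)²
  = [1.645·0.4330 + 1.036·0.4964]² / 0.0361
  = [1.2266]² / 0.0361
  = 41.67
Finite-population correction (N = 284): 41.67 / (1 + (41.67 − 1)/284) = 36.45.
Round up → n = 37.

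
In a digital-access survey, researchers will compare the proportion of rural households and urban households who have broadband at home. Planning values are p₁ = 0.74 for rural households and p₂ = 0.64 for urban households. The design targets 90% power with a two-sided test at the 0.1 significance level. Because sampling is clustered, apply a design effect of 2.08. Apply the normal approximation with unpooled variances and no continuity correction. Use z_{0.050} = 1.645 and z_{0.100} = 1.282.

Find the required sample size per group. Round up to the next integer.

n = (z_{α/2} + z_β)² · [p₁(1−p₁) + p₂(1−p₂)] / (p₁ − p₂)²
  = (1.645 + 1.282)² · (0.74·0.26 + 0.64·0.36) / (0.10)²
  = (2.927)² · (0.1924 + 0.2304) / 0.0100
  = 8.5673 · 0.4228 / 0.0100
  = 362.23
Design effect: 2.08 × 362.23 = 753.43.
Round up → n = 754 per group.

n = 754 per group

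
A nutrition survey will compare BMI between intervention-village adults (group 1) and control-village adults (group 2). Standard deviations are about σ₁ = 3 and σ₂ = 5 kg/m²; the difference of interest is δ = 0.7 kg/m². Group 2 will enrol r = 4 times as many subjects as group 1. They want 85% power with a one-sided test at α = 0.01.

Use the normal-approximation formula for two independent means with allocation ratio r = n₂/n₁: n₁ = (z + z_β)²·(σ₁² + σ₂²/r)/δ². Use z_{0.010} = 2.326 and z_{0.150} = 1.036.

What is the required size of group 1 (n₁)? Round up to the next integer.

n₁ = (z_α + z_β)² · (σ₁² + σ₂²/r) / δ²
   = (2.326 + 1.036)² · (3² + 5²/4) / 0.7²
   = 11.3030 · (9 + 6.25) / 0.49
   = 11.3030 · 15.25 / 0.49
   = 351.78
Round up → n₁ = 352; n₂ = r·n₁ = 4 × 352 = 1408.

n₁ = 352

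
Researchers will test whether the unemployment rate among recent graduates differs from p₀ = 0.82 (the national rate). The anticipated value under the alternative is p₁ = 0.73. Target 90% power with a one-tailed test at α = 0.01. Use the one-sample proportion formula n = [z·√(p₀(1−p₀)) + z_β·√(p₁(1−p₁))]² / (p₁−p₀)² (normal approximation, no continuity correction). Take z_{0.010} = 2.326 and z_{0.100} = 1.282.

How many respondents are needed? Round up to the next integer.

n = [z_α·√(p₀q₀) + z_β·√(p₁q₁)]² / (p₁ − p₀)²
  = [2.326·√(0.82·0.18) + 1.282·√(0.73·0.27)]² / (-0.09)²
  = [2.326·0.3842 + 1.282·0.4440]² / 0.0081
  = [1.4628]² / 0.0081
  = 264.16
Round up → n = 265.

n = 265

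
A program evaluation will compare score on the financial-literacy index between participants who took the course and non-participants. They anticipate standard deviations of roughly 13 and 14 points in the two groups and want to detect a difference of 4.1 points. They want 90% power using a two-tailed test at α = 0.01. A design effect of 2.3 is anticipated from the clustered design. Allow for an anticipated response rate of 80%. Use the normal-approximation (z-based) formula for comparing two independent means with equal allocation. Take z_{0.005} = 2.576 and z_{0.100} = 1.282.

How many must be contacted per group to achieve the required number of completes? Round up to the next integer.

n = 930 per group

n = (z_{α/2} + z_β)² · (σ₁² + σ₂²) / δ²
  = (2.576 + 1.282)² · (13² + 14² = 365) / 4.1²
  = 14.8842 · 365 / 16.81
  = 323.18
Design effect: 2.3 × 323.18 = 743.32.
Adjust for 80% response: 743.32 / 0.80 = 929.15.
Round up → n = 930 per group.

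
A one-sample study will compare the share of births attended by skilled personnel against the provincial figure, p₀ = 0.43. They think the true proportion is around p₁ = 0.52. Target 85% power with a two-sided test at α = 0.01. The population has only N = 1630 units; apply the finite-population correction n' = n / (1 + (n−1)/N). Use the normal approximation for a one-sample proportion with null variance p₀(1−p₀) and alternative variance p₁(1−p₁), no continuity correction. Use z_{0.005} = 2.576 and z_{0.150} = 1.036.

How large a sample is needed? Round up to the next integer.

n = [z_{α/2}·√(p₀q₀) + z_β·√(p₁q₁)]² / (p₁ − p₀)²
  = [2.576·√(0.43·0.57) + 1.036·√(0.52·0.48)]² / (0.09)²
  = [2.576·0.4951 + 1.036·0.4996]² / 0.0081
  = [1.7929]² / 0.0081
  = 396.85
Finite-population correction (N = 1630): 396.85 / (1 + (396.85 − 1)/1630) = 319.31.
Round up → n = 320.

n = 320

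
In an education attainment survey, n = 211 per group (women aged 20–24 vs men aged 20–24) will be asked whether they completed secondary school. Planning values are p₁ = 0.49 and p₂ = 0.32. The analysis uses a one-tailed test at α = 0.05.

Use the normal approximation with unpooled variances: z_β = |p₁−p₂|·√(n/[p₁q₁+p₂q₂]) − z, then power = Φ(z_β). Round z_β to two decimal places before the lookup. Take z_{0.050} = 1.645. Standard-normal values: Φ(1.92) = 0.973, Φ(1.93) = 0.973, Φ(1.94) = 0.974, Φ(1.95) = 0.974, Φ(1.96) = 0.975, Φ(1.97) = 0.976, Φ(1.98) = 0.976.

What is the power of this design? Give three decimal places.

Power ≈ 0.976

z_β = |p₁−p₂|·√(n/[p₁q₁+p₂q₂]) − z_α
    = 0.17 · √(211/0.4675) − 1.645
    = 0.17 · 21.2447 − 1.645
    = 3.6116 − 1.645 = 1.9666 → 1.97
Power = Φ(1.97) = 0.976.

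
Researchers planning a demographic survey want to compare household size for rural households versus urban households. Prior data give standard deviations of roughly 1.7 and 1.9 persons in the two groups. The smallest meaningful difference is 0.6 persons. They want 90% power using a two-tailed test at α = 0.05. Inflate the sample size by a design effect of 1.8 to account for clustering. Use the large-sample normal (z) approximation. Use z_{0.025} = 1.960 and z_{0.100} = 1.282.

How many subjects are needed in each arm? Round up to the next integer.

n = 342 per group

n = (z_{α/2} + z_β)² · (σ₁² + σ₂²) / δ²
  = (1.960 + 1.282)² · (1.7² + 1.9² = 6.5) / 0.6²
  = 10.5106 · 6.5 / 0.36
  = 189.77
Design effect: 1.8 × 189.77 = 341.59.
Round up → n = 342 per group.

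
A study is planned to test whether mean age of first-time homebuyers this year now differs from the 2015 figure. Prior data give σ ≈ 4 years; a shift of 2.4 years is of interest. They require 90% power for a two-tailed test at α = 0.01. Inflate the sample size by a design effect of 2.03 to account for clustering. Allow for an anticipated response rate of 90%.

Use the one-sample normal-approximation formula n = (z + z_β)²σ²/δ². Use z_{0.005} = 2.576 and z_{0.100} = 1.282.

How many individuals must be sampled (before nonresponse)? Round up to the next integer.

n = (z_{α/2} + z_β)² · σ² / δ²
  = (2.576 + 1.282)² · 4² / 2.4²
  = 14.8842 · 16 / 5.76
  = 41.34
Design effect: 2.03 × 41.34 = 83.93.
Adjust for 90% response: 83.93 / 0.90 = 93.26.
Round up → n = 94.

n = 94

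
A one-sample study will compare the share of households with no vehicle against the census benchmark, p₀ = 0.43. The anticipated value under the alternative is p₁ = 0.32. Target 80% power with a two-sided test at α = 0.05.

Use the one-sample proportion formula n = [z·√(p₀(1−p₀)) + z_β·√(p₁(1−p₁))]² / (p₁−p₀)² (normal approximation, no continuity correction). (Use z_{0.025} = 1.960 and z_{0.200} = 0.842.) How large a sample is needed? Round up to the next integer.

n = [z_{α/2}·√(p₀q₀) + z_β·√(p₁q₁)]² / (p₁ − p₀)²
  = [1.960·√(0.43·0.57) + 0.842·√(0.32·0.68)]² / (-0.11)²
  = [1.960·0.4951 + 0.842·0.4665]² / 0.0121
  = [1.3631]² / 0.0121
  = 153.56
Round up → n = 154.

n = 154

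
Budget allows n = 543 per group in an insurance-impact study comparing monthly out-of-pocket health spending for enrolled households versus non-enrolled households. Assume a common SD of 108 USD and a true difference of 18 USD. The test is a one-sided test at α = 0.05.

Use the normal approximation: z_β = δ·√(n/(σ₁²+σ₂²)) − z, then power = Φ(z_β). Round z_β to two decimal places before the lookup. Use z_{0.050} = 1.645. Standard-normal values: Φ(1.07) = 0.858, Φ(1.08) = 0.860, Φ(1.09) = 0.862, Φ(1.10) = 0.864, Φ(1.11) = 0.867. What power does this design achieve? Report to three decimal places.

Power ≈ 0.864

z_β = δ·√(n/(σ₁²+σ₂²)) − z_α
    = 18 · √(543/23328) − 1.645
    = 18 · 0.15257 − 1.645
    = 2.7462 − 1.645 = 1.1012 → 1.10
Power = Φ(1.10) = 0.864.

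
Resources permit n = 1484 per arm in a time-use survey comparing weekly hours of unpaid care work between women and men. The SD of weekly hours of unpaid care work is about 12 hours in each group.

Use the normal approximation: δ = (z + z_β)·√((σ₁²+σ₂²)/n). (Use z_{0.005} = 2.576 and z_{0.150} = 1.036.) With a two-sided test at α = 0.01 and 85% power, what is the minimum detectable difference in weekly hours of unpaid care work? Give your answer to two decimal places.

δ = (z_{α/2} + z_β) · √((σ₁²+σ₂²)/n)
  = (2.576 + 1.036) · √(288/1484)
  = 3.612 · √0.19407
  = 3.612 · 0.4405
  = 1.5912

Minimum detectable difference ≈ 1.59 hours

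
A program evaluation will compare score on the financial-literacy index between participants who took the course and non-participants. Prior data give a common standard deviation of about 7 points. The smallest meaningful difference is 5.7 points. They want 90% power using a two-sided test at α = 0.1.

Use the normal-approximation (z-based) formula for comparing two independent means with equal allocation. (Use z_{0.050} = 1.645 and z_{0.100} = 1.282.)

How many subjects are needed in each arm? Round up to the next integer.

n = 26 per group

n = (z_{α/2} + z_β)² · (σ₁² + σ₂²) / δ²
  = (1.645 + 1.282)² · (2·7² = 98) / 5.7²
  = 8.5673 · 98 / 32.49
  = 25.84
Round up → n = 26 per group.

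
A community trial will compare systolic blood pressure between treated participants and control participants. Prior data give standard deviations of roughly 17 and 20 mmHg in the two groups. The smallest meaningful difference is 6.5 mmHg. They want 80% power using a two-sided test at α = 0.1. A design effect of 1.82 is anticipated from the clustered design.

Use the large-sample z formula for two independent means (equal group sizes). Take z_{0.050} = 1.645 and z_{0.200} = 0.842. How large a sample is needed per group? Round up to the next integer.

n = (z_{α/2} + z_β)² · (σ₁² + σ₂²) / δ²
  = (1.645 + 0.842)² · (17² + 20² = 689) / 6.5²
  = 6.1852 · 689 / 42.25
  = 100.87
Design effect: 1.82 × 100.87 = 183.58.
Round up → n = 184 per group.

n = 184 per group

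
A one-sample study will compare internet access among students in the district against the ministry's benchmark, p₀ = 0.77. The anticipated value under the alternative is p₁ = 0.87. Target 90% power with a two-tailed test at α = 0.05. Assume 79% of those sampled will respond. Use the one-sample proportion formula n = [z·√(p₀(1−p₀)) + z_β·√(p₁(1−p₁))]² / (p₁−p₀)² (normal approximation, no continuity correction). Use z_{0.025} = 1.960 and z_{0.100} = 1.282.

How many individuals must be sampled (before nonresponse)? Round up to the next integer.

n = 200

n = [z_{α/2}·√(p₀q₀) + z_β·√(p₁q₁)]² / (p₁ − p₀)²
  = [1.960·√(0.77·0.23) + 1.282·√(0.87·0.13)]² / (0.10)²
  = [1.960·0.4208 + 1.282·0.3363]² / 0.0100
  = [1.2560]² / 0.0100
  = 157.75
Adjust for 79% response: 157.75 / 0.79 = 199.68.
Round up → n = 200.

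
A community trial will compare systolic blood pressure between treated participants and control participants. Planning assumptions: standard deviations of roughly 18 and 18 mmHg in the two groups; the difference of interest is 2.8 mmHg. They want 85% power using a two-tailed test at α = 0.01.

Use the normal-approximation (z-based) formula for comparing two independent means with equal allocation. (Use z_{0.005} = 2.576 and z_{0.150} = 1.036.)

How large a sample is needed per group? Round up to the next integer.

n = (z_{α/2} + z_β)² · (σ₁² + σ₂²) / δ²
  = (2.576 + 1.036)² · (18² + 18² = 648) / 2.8²
  = 13.0465 · 648 / 7.84
  = 1078.34
Round up → n = 1079 per group.

n = 1079 per group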